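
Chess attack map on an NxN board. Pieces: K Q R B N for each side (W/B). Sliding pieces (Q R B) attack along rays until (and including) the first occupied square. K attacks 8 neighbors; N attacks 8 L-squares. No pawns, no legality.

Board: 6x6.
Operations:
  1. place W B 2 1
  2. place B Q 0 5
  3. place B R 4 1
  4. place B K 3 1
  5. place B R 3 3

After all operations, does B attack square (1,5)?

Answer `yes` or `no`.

Op 1: place WB@(2,1)
Op 2: place BQ@(0,5)
Op 3: place BR@(4,1)
Op 4: place BK@(3,1)
Op 5: place BR@(3,3)
Per-piece attacks for B:
  BQ@(0,5): attacks (0,4) (0,3) (0,2) (0,1) (0,0) (1,5) (2,5) (3,5) (4,5) (5,5) (1,4) (2,3) (3,2) (4,1) [ray(1,-1) blocked at (4,1)]
  BK@(3,1): attacks (3,2) (3,0) (4,1) (2,1) (4,2) (4,0) (2,2) (2,0)
  BR@(3,3): attacks (3,4) (3,5) (3,2) (3,1) (4,3) (5,3) (2,3) (1,3) (0,3) [ray(0,-1) blocked at (3,1)]
  BR@(4,1): attacks (4,2) (4,3) (4,4) (4,5) (4,0) (5,1) (3,1) [ray(-1,0) blocked at (3,1)]
B attacks (1,5): yes

Answer: yes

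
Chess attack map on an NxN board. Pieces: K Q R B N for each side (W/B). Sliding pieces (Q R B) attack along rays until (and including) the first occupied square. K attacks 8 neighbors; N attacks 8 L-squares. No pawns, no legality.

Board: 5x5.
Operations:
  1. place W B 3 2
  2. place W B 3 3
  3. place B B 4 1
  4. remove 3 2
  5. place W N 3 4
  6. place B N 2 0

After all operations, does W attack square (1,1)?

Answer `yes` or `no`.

Op 1: place WB@(3,2)
Op 2: place WB@(3,3)
Op 3: place BB@(4,1)
Op 4: remove (3,2)
Op 5: place WN@(3,4)
Op 6: place BN@(2,0)
Per-piece attacks for W:
  WB@(3,3): attacks (4,4) (4,2) (2,4) (2,2) (1,1) (0,0)
  WN@(3,4): attacks (4,2) (2,2) (1,3)
W attacks (1,1): yes

Answer: yes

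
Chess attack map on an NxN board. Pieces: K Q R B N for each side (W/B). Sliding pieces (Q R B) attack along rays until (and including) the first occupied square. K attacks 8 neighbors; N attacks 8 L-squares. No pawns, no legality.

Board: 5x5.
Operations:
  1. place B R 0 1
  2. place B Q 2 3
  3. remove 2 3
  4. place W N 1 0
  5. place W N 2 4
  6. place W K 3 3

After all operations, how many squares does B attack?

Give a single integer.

Answer: 8

Derivation:
Op 1: place BR@(0,1)
Op 2: place BQ@(2,3)
Op 3: remove (2,3)
Op 4: place WN@(1,0)
Op 5: place WN@(2,4)
Op 6: place WK@(3,3)
Per-piece attacks for B:
  BR@(0,1): attacks (0,2) (0,3) (0,4) (0,0) (1,1) (2,1) (3,1) (4,1)
Union (8 distinct): (0,0) (0,2) (0,3) (0,4) (1,1) (2,1) (3,1) (4,1)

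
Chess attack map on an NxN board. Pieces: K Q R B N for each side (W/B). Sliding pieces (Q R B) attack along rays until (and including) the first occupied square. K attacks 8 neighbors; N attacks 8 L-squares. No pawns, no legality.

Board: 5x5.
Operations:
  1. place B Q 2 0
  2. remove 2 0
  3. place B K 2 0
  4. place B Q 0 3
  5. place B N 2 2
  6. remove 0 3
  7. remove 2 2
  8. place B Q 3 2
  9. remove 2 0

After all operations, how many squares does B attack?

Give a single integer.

Answer: 14

Derivation:
Op 1: place BQ@(2,0)
Op 2: remove (2,0)
Op 3: place BK@(2,0)
Op 4: place BQ@(0,3)
Op 5: place BN@(2,2)
Op 6: remove (0,3)
Op 7: remove (2,2)
Op 8: place BQ@(3,2)
Op 9: remove (2,0)
Per-piece attacks for B:
  BQ@(3,2): attacks (3,3) (3,4) (3,1) (3,0) (4,2) (2,2) (1,2) (0,2) (4,3) (4,1) (2,3) (1,4) (2,1) (1,0)
Union (14 distinct): (0,2) (1,0) (1,2) (1,4) (2,1) (2,2) (2,3) (3,0) (3,1) (3,3) (3,4) (4,1) (4,2) (4,3)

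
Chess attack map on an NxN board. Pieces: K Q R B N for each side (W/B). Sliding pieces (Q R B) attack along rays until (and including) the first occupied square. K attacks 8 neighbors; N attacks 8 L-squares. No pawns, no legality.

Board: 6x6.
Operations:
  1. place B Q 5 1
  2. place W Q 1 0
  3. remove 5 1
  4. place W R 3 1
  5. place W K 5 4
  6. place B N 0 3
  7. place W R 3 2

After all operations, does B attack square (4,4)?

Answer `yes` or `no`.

Answer: no

Derivation:
Op 1: place BQ@(5,1)
Op 2: place WQ@(1,0)
Op 3: remove (5,1)
Op 4: place WR@(3,1)
Op 5: place WK@(5,4)
Op 6: place BN@(0,3)
Op 7: place WR@(3,2)
Per-piece attacks for B:
  BN@(0,3): attacks (1,5) (2,4) (1,1) (2,2)
B attacks (4,4): no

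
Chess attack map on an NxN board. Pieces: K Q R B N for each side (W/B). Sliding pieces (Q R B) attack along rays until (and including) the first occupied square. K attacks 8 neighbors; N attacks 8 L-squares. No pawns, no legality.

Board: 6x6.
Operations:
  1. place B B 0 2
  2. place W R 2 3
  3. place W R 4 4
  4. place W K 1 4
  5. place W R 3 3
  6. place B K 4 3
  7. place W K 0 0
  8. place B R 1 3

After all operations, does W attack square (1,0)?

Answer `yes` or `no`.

Op 1: place BB@(0,2)
Op 2: place WR@(2,3)
Op 3: place WR@(4,4)
Op 4: place WK@(1,4)
Op 5: place WR@(3,3)
Op 6: place BK@(4,3)
Op 7: place WK@(0,0)
Op 8: place BR@(1,3)
Per-piece attacks for W:
  WK@(0,0): attacks (0,1) (1,0) (1,1)
  WK@(1,4): attacks (1,5) (1,3) (2,4) (0,4) (2,5) (2,3) (0,5) (0,3)
  WR@(2,3): attacks (2,4) (2,5) (2,2) (2,1) (2,0) (3,3) (1,3) [ray(1,0) blocked at (3,3); ray(-1,0) blocked at (1,3)]
  WR@(3,3): attacks (3,4) (3,5) (3,2) (3,1) (3,0) (4,3) (2,3) [ray(1,0) blocked at (4,3); ray(-1,0) blocked at (2,3)]
  WR@(4,4): attacks (4,5) (4,3) (5,4) (3,4) (2,4) (1,4) [ray(0,-1) blocked at (4,3); ray(-1,0) blocked at (1,4)]
W attacks (1,0): yes

Answer: yes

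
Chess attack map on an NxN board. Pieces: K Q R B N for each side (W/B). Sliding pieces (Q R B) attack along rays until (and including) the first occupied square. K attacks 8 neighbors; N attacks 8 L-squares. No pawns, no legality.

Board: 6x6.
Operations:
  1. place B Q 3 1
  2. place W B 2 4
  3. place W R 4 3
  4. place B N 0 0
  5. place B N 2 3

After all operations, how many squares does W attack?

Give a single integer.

Op 1: place BQ@(3,1)
Op 2: place WB@(2,4)
Op 3: place WR@(4,3)
Op 4: place BN@(0,0)
Op 5: place BN@(2,3)
Per-piece attacks for W:
  WB@(2,4): attacks (3,5) (3,3) (4,2) (5,1) (1,5) (1,3) (0,2)
  WR@(4,3): attacks (4,4) (4,5) (4,2) (4,1) (4,0) (5,3) (3,3) (2,3) [ray(-1,0) blocked at (2,3)]
Union (13 distinct): (0,2) (1,3) (1,5) (2,3) (3,3) (3,5) (4,0) (4,1) (4,2) (4,4) (4,5) (5,1) (5,3)

Answer: 13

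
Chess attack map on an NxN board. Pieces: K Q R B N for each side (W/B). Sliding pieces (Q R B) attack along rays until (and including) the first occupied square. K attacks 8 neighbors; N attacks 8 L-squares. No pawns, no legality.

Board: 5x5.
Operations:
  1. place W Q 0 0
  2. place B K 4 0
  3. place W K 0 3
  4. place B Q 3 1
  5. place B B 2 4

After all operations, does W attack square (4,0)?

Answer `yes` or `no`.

Op 1: place WQ@(0,0)
Op 2: place BK@(4,0)
Op 3: place WK@(0,3)
Op 4: place BQ@(3,1)
Op 5: place BB@(2,4)
Per-piece attacks for W:
  WQ@(0,0): attacks (0,1) (0,2) (0,3) (1,0) (2,0) (3,0) (4,0) (1,1) (2,2) (3,3) (4,4) [ray(0,1) blocked at (0,3); ray(1,0) blocked at (4,0)]
  WK@(0,3): attacks (0,4) (0,2) (1,3) (1,4) (1,2)
W attacks (4,0): yes

Answer: yes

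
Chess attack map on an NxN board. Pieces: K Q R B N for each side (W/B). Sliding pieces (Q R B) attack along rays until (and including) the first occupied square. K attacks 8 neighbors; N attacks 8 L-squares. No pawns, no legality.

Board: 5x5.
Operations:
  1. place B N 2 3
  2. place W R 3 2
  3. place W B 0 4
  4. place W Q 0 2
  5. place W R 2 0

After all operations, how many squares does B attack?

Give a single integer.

Answer: 6

Derivation:
Op 1: place BN@(2,3)
Op 2: place WR@(3,2)
Op 3: place WB@(0,4)
Op 4: place WQ@(0,2)
Op 5: place WR@(2,0)
Per-piece attacks for B:
  BN@(2,3): attacks (4,4) (0,4) (3,1) (4,2) (1,1) (0,2)
Union (6 distinct): (0,2) (0,4) (1,1) (3,1) (4,2) (4,4)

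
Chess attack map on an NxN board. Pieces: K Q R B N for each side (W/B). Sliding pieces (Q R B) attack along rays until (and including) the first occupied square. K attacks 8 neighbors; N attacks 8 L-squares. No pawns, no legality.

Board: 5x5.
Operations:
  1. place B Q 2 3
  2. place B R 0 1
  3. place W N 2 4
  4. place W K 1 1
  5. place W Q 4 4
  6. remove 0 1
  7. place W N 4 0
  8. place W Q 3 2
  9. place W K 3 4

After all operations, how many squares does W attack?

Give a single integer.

Answer: 22

Derivation:
Op 1: place BQ@(2,3)
Op 2: place BR@(0,1)
Op 3: place WN@(2,4)
Op 4: place WK@(1,1)
Op 5: place WQ@(4,4)
Op 6: remove (0,1)
Op 7: place WN@(4,0)
Op 8: place WQ@(3,2)
Op 9: place WK@(3,4)
Per-piece attacks for W:
  WK@(1,1): attacks (1,2) (1,0) (2,1) (0,1) (2,2) (2,0) (0,2) (0,0)
  WN@(2,4): attacks (3,2) (4,3) (1,2) (0,3)
  WQ@(3,2): attacks (3,3) (3,4) (3,1) (3,0) (4,2) (2,2) (1,2) (0,2) (4,3) (4,1) (2,3) (2,1) (1,0) [ray(0,1) blocked at (3,4); ray(-1,1) blocked at (2,3)]
  WK@(3,4): attacks (3,3) (4,4) (2,4) (4,3) (2,3)
  WN@(4,0): attacks (3,2) (2,1)
  WQ@(4,4): attacks (4,3) (4,2) (4,1) (4,0) (3,4) (3,3) (2,2) (1,1) [ray(0,-1) blocked at (4,0); ray(-1,0) blocked at (3,4); ray(-1,-1) blocked at (1,1)]
Union (22 distinct): (0,0) (0,1) (0,2) (0,3) (1,0) (1,1) (1,2) (2,0) (2,1) (2,2) (2,3) (2,4) (3,0) (3,1) (3,2) (3,3) (3,4) (4,0) (4,1) (4,2) (4,3) (4,4)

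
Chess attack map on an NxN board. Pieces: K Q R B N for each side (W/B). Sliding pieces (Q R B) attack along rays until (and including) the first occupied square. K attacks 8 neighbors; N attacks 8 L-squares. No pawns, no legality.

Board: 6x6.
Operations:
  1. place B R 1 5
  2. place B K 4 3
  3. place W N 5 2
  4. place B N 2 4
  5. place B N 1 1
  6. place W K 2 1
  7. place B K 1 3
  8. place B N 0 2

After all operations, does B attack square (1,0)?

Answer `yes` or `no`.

Answer: yes

Derivation:
Op 1: place BR@(1,5)
Op 2: place BK@(4,3)
Op 3: place WN@(5,2)
Op 4: place BN@(2,4)
Op 5: place BN@(1,1)
Op 6: place WK@(2,1)
Op 7: place BK@(1,3)
Op 8: place BN@(0,2)
Per-piece attacks for B:
  BN@(0,2): attacks (1,4) (2,3) (1,0) (2,1)
  BN@(1,1): attacks (2,3) (3,2) (0,3) (3,0)
  BK@(1,3): attacks (1,4) (1,2) (2,3) (0,3) (2,4) (2,2) (0,4) (0,2)
  BR@(1,5): attacks (1,4) (1,3) (2,5) (3,5) (4,5) (5,5) (0,5) [ray(0,-1) blocked at (1,3)]
  BN@(2,4): attacks (4,5) (0,5) (3,2) (4,3) (1,2) (0,3)
  BK@(4,3): attacks (4,4) (4,2) (5,3) (3,3) (5,4) (5,2) (3,4) (3,2)
B attacks (1,0): yes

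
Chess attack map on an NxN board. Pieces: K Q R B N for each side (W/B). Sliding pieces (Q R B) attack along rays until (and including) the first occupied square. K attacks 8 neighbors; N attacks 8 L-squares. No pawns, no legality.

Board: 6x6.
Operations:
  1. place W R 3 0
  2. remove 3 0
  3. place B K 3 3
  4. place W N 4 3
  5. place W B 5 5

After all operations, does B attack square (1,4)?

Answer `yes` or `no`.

Answer: no

Derivation:
Op 1: place WR@(3,0)
Op 2: remove (3,0)
Op 3: place BK@(3,3)
Op 4: place WN@(4,3)
Op 5: place WB@(5,5)
Per-piece attacks for B:
  BK@(3,3): attacks (3,4) (3,2) (4,3) (2,3) (4,4) (4,2) (2,4) (2,2)
B attacks (1,4): no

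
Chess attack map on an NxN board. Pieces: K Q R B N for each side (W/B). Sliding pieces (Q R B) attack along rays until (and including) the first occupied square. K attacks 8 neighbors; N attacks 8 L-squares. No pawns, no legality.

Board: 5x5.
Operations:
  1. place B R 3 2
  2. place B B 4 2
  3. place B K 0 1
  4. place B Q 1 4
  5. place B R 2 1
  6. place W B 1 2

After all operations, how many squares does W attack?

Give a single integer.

Answer: 5

Derivation:
Op 1: place BR@(3,2)
Op 2: place BB@(4,2)
Op 3: place BK@(0,1)
Op 4: place BQ@(1,4)
Op 5: place BR@(2,1)
Op 6: place WB@(1,2)
Per-piece attacks for W:
  WB@(1,2): attacks (2,3) (3,4) (2,1) (0,3) (0,1) [ray(1,-1) blocked at (2,1); ray(-1,-1) blocked at (0,1)]
Union (5 distinct): (0,1) (0,3) (2,1) (2,3) (3,4)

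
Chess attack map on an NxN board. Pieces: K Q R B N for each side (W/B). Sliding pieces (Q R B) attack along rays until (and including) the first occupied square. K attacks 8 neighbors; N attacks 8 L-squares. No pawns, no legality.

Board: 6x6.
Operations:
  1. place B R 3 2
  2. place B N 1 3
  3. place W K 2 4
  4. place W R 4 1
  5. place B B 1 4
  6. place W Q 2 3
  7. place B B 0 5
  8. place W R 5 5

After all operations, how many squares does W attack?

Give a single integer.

Answer: 28

Derivation:
Op 1: place BR@(3,2)
Op 2: place BN@(1,3)
Op 3: place WK@(2,4)
Op 4: place WR@(4,1)
Op 5: place BB@(1,4)
Op 6: place WQ@(2,3)
Op 7: place BB@(0,5)
Op 8: place WR@(5,5)
Per-piece attacks for W:
  WQ@(2,3): attacks (2,4) (2,2) (2,1) (2,0) (3,3) (4,3) (5,3) (1,3) (3,4) (4,5) (3,2) (1,4) (1,2) (0,1) [ray(0,1) blocked at (2,4); ray(-1,0) blocked at (1,3); ray(1,-1) blocked at (3,2); ray(-1,1) blocked at (1,4)]
  WK@(2,4): attacks (2,5) (2,3) (3,4) (1,4) (3,5) (3,3) (1,5) (1,3)
  WR@(4,1): attacks (4,2) (4,3) (4,4) (4,5) (4,0) (5,1) (3,1) (2,1) (1,1) (0,1)
  WR@(5,5): attacks (5,4) (5,3) (5,2) (5,1) (5,0) (4,5) (3,5) (2,5) (1,5) (0,5) [ray(-1,0) blocked at (0,5)]
Union (28 distinct): (0,1) (0,5) (1,1) (1,2) (1,3) (1,4) (1,5) (2,0) (2,1) (2,2) (2,3) (2,4) (2,5) (3,1) (3,2) (3,3) (3,4) (3,5) (4,0) (4,2) (4,3) (4,4) (4,5) (5,0) (5,1) (5,2) (5,3) (5,4)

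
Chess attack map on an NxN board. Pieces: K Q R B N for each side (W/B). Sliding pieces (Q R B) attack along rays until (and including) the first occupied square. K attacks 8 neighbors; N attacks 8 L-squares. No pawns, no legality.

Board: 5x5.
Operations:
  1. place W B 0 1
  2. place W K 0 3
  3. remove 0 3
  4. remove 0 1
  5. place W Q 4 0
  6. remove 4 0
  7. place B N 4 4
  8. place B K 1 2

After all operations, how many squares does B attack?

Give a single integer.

Answer: 9

Derivation:
Op 1: place WB@(0,1)
Op 2: place WK@(0,3)
Op 3: remove (0,3)
Op 4: remove (0,1)
Op 5: place WQ@(4,0)
Op 6: remove (4,0)
Op 7: place BN@(4,4)
Op 8: place BK@(1,2)
Per-piece attacks for B:
  BK@(1,2): attacks (1,3) (1,1) (2,2) (0,2) (2,3) (2,1) (0,3) (0,1)
  BN@(4,4): attacks (3,2) (2,3)
Union (9 distinct): (0,1) (0,2) (0,3) (1,1) (1,3) (2,1) (2,2) (2,3) (3,2)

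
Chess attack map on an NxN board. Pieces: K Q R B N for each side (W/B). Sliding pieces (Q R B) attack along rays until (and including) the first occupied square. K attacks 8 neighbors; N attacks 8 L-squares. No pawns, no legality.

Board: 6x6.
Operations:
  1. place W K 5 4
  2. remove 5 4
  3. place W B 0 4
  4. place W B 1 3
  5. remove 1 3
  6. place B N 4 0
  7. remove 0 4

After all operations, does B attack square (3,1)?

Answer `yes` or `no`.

Op 1: place WK@(5,4)
Op 2: remove (5,4)
Op 3: place WB@(0,4)
Op 4: place WB@(1,3)
Op 5: remove (1,3)
Op 6: place BN@(4,0)
Op 7: remove (0,4)
Per-piece attacks for B:
  BN@(4,0): attacks (5,2) (3,2) (2,1)
B attacks (3,1): no

Answer: no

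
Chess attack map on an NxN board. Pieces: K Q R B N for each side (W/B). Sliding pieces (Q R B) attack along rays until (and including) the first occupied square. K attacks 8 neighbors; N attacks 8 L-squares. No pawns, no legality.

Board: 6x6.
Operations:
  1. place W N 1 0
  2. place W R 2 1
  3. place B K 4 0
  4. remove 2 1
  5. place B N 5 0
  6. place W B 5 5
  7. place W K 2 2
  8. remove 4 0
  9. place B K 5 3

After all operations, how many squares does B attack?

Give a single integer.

Answer: 6

Derivation:
Op 1: place WN@(1,0)
Op 2: place WR@(2,1)
Op 3: place BK@(4,0)
Op 4: remove (2,1)
Op 5: place BN@(5,0)
Op 6: place WB@(5,5)
Op 7: place WK@(2,2)
Op 8: remove (4,0)
Op 9: place BK@(5,3)
Per-piece attacks for B:
  BN@(5,0): attacks (4,2) (3,1)
  BK@(5,3): attacks (5,4) (5,2) (4,3) (4,4) (4,2)
Union (6 distinct): (3,1) (4,2) (4,3) (4,4) (5,2) (5,4)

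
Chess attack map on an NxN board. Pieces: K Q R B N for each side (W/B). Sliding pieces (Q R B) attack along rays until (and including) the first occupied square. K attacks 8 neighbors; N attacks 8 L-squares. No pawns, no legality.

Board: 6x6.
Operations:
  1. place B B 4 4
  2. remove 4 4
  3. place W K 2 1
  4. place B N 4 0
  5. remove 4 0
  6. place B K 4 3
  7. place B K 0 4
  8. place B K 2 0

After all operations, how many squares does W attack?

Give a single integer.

Answer: 8

Derivation:
Op 1: place BB@(4,4)
Op 2: remove (4,4)
Op 3: place WK@(2,1)
Op 4: place BN@(4,0)
Op 5: remove (4,0)
Op 6: place BK@(4,3)
Op 7: place BK@(0,4)
Op 8: place BK@(2,0)
Per-piece attacks for W:
  WK@(2,1): attacks (2,2) (2,0) (3,1) (1,1) (3,2) (3,0) (1,2) (1,0)
Union (8 distinct): (1,0) (1,1) (1,2) (2,0) (2,2) (3,0) (3,1) (3,2)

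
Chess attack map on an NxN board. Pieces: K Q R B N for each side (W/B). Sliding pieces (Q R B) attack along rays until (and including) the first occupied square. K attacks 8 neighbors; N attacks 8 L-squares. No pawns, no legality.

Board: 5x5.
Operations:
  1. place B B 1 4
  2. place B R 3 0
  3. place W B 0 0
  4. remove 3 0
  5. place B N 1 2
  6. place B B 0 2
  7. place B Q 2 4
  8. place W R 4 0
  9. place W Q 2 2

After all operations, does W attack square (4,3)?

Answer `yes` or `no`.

Answer: yes

Derivation:
Op 1: place BB@(1,4)
Op 2: place BR@(3,0)
Op 3: place WB@(0,0)
Op 4: remove (3,0)
Op 5: place BN@(1,2)
Op 6: place BB@(0,2)
Op 7: place BQ@(2,4)
Op 8: place WR@(4,0)
Op 9: place WQ@(2,2)
Per-piece attacks for W:
  WB@(0,0): attacks (1,1) (2,2) [ray(1,1) blocked at (2,2)]
  WQ@(2,2): attacks (2,3) (2,4) (2,1) (2,0) (3,2) (4,2) (1,2) (3,3) (4,4) (3,1) (4,0) (1,3) (0,4) (1,1) (0,0) [ray(0,1) blocked at (2,4); ray(-1,0) blocked at (1,2); ray(1,-1) blocked at (4,0); ray(-1,-1) blocked at (0,0)]
  WR@(4,0): attacks (4,1) (4,2) (4,3) (4,4) (3,0) (2,0) (1,0) (0,0) [ray(-1,0) blocked at (0,0)]
W attacks (4,3): yes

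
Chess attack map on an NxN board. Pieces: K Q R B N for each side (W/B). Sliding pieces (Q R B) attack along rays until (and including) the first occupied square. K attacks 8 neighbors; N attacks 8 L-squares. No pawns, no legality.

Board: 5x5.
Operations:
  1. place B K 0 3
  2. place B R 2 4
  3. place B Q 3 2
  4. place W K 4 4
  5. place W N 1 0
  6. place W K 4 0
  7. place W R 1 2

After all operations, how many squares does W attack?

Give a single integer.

Op 1: place BK@(0,3)
Op 2: place BR@(2,4)
Op 3: place BQ@(3,2)
Op 4: place WK@(4,4)
Op 5: place WN@(1,0)
Op 6: place WK@(4,0)
Op 7: place WR@(1,2)
Per-piece attacks for W:
  WN@(1,0): attacks (2,2) (3,1) (0,2)
  WR@(1,2): attacks (1,3) (1,4) (1,1) (1,0) (2,2) (3,2) (0,2) [ray(0,-1) blocked at (1,0); ray(1,0) blocked at (3,2)]
  WK@(4,0): attacks (4,1) (3,0) (3,1)
  WK@(4,4): attacks (4,3) (3,4) (3,3)
Union (13 distinct): (0,2) (1,0) (1,1) (1,3) (1,4) (2,2) (3,0) (3,1) (3,2) (3,3) (3,4) (4,1) (4,3)

Answer: 13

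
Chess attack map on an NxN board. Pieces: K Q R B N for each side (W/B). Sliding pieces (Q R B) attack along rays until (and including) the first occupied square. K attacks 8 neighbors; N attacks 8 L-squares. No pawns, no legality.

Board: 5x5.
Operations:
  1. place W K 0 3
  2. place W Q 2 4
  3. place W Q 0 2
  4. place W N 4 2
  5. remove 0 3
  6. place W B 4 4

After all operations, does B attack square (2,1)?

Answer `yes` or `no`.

Answer: no

Derivation:
Op 1: place WK@(0,3)
Op 2: place WQ@(2,4)
Op 3: place WQ@(0,2)
Op 4: place WN@(4,2)
Op 5: remove (0,3)
Op 6: place WB@(4,4)
Per-piece attacks for B:
B attacks (2,1): no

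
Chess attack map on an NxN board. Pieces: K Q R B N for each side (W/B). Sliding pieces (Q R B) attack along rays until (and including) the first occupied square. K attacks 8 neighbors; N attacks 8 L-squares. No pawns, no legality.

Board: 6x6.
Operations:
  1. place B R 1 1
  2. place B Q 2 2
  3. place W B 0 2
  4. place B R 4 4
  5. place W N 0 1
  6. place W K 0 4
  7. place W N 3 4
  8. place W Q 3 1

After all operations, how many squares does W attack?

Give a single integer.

Answer: 21

Derivation:
Op 1: place BR@(1,1)
Op 2: place BQ@(2,2)
Op 3: place WB@(0,2)
Op 4: place BR@(4,4)
Op 5: place WN@(0,1)
Op 6: place WK@(0,4)
Op 7: place WN@(3,4)
Op 8: place WQ@(3,1)
Per-piece attacks for W:
  WN@(0,1): attacks (1,3) (2,2) (2,0)
  WB@(0,2): attacks (1,3) (2,4) (3,5) (1,1) [ray(1,-1) blocked at (1,1)]
  WK@(0,4): attacks (0,5) (0,3) (1,4) (1,5) (1,3)
  WQ@(3,1): attacks (3,2) (3,3) (3,4) (3,0) (4,1) (5,1) (2,1) (1,1) (4,2) (5,3) (4,0) (2,2) (2,0) [ray(0,1) blocked at (3,4); ray(-1,0) blocked at (1,1); ray(-1,1) blocked at (2,2)]
  WN@(3,4): attacks (5,5) (1,5) (4,2) (5,3) (2,2) (1,3)
Union (21 distinct): (0,3) (0,5) (1,1) (1,3) (1,4) (1,5) (2,0) (2,1) (2,2) (2,4) (3,0) (3,2) (3,3) (3,4) (3,5) (4,0) (4,1) (4,2) (5,1) (5,3) (5,5)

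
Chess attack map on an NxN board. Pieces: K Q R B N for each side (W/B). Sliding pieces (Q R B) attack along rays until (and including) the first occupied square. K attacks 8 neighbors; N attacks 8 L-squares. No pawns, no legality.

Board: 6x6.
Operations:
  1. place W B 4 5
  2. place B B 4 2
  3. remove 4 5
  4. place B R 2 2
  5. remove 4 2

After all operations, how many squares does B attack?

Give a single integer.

Op 1: place WB@(4,5)
Op 2: place BB@(4,2)
Op 3: remove (4,5)
Op 4: place BR@(2,2)
Op 5: remove (4,2)
Per-piece attacks for B:
  BR@(2,2): attacks (2,3) (2,4) (2,5) (2,1) (2,0) (3,2) (4,2) (5,2) (1,2) (0,2)
Union (10 distinct): (0,2) (1,2) (2,0) (2,1) (2,3) (2,4) (2,5) (3,2) (4,2) (5,2)

Answer: 10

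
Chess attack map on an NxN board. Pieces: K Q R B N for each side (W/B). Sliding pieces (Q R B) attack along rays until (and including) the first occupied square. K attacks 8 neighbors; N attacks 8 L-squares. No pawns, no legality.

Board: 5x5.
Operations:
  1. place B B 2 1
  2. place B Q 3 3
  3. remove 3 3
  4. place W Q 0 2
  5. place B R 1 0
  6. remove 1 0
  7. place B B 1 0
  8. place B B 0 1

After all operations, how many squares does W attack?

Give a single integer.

Op 1: place BB@(2,1)
Op 2: place BQ@(3,3)
Op 3: remove (3,3)
Op 4: place WQ@(0,2)
Op 5: place BR@(1,0)
Op 6: remove (1,0)
Op 7: place BB@(1,0)
Op 8: place BB@(0,1)
Per-piece attacks for W:
  WQ@(0,2): attacks (0,3) (0,4) (0,1) (1,2) (2,2) (3,2) (4,2) (1,3) (2,4) (1,1) (2,0) [ray(0,-1) blocked at (0,1)]
Union (11 distinct): (0,1) (0,3) (0,4) (1,1) (1,2) (1,3) (2,0) (2,2) (2,4) (3,2) (4,2)

Answer: 11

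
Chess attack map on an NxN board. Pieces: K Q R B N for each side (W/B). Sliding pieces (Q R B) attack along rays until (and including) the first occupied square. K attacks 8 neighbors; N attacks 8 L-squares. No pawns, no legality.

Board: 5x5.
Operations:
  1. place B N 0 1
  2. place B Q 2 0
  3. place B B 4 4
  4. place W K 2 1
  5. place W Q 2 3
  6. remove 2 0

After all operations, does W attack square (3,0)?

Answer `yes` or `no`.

Op 1: place BN@(0,1)
Op 2: place BQ@(2,0)
Op 3: place BB@(4,4)
Op 4: place WK@(2,1)
Op 5: place WQ@(2,3)
Op 6: remove (2,0)
Per-piece attacks for W:
  WK@(2,1): attacks (2,2) (2,0) (3,1) (1,1) (3,2) (3,0) (1,2) (1,0)
  WQ@(2,3): attacks (2,4) (2,2) (2,1) (3,3) (4,3) (1,3) (0,3) (3,4) (3,2) (4,1) (1,4) (1,2) (0,1) [ray(0,-1) blocked at (2,1); ray(-1,-1) blocked at (0,1)]
W attacks (3,0): yes

Answer: yes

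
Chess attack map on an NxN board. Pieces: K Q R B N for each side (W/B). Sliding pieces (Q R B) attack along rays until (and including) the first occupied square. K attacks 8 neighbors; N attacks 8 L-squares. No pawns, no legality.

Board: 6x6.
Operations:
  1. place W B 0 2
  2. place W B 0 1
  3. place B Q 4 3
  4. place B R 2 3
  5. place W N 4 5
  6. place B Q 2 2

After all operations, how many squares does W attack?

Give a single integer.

Op 1: place WB@(0,2)
Op 2: place WB@(0,1)
Op 3: place BQ@(4,3)
Op 4: place BR@(2,3)
Op 5: place WN@(4,5)
Op 6: place BQ@(2,2)
Per-piece attacks for W:
  WB@(0,1): attacks (1,2) (2,3) (1,0) [ray(1,1) blocked at (2,3)]
  WB@(0,2): attacks (1,3) (2,4) (3,5) (1,1) (2,0)
  WN@(4,5): attacks (5,3) (3,3) (2,4)
Union (10 distinct): (1,0) (1,1) (1,2) (1,3) (2,0) (2,3) (2,4) (3,3) (3,5) (5,3)

Answer: 10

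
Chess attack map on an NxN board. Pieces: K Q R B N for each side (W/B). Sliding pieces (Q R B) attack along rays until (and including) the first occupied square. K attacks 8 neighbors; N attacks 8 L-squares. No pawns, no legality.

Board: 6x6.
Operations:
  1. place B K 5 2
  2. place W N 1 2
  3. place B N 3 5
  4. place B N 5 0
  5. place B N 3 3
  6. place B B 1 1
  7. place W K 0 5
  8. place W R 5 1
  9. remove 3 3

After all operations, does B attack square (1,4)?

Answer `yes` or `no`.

Answer: yes

Derivation:
Op 1: place BK@(5,2)
Op 2: place WN@(1,2)
Op 3: place BN@(3,5)
Op 4: place BN@(5,0)
Op 5: place BN@(3,3)
Op 6: place BB@(1,1)
Op 7: place WK@(0,5)
Op 8: place WR@(5,1)
Op 9: remove (3,3)
Per-piece attacks for B:
  BB@(1,1): attacks (2,2) (3,3) (4,4) (5,5) (2,0) (0,2) (0,0)
  BN@(3,5): attacks (4,3) (5,4) (2,3) (1,4)
  BN@(5,0): attacks (4,2) (3,1)
  BK@(5,2): attacks (5,3) (5,1) (4,2) (4,3) (4,1)
B attacks (1,4): yes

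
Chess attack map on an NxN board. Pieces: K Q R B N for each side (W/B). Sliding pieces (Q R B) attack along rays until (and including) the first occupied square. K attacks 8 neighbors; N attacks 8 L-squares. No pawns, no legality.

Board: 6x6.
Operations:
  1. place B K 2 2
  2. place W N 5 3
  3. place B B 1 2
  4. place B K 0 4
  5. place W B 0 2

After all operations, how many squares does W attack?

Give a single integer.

Op 1: place BK@(2,2)
Op 2: place WN@(5,3)
Op 3: place BB@(1,2)
Op 4: place BK@(0,4)
Op 5: place WB@(0,2)
Per-piece attacks for W:
  WB@(0,2): attacks (1,3) (2,4) (3,5) (1,1) (2,0)
  WN@(5,3): attacks (4,5) (3,4) (4,1) (3,2)
Union (9 distinct): (1,1) (1,3) (2,0) (2,4) (3,2) (3,4) (3,5) (4,1) (4,5)

Answer: 9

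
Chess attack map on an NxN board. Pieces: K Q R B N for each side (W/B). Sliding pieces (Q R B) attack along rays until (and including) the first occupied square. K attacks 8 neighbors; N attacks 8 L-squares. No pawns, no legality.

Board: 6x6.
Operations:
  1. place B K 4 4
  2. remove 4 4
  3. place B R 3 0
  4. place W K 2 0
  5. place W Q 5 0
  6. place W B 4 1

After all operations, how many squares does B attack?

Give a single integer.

Op 1: place BK@(4,4)
Op 2: remove (4,4)
Op 3: place BR@(3,0)
Op 4: place WK@(2,0)
Op 5: place WQ@(5,0)
Op 6: place WB@(4,1)
Per-piece attacks for B:
  BR@(3,0): attacks (3,1) (3,2) (3,3) (3,4) (3,5) (4,0) (5,0) (2,0) [ray(1,0) blocked at (5,0); ray(-1,0) blocked at (2,0)]
Union (8 distinct): (2,0) (3,1) (3,2) (3,3) (3,4) (3,5) (4,0) (5,0)

Answer: 8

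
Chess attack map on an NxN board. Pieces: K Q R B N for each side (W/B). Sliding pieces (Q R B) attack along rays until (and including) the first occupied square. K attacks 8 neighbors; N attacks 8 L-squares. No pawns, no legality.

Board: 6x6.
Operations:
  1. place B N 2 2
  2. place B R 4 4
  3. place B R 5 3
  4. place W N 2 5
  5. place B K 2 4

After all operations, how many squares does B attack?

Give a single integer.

Op 1: place BN@(2,2)
Op 2: place BR@(4,4)
Op 3: place BR@(5,3)
Op 4: place WN@(2,5)
Op 5: place BK@(2,4)
Per-piece attacks for B:
  BN@(2,2): attacks (3,4) (4,3) (1,4) (0,3) (3,0) (4,1) (1,0) (0,1)
  BK@(2,4): attacks (2,5) (2,3) (3,4) (1,4) (3,5) (3,3) (1,5) (1,3)
  BR@(4,4): attacks (4,5) (4,3) (4,2) (4,1) (4,0) (5,4) (3,4) (2,4) [ray(-1,0) blocked at (2,4)]
  BR@(5,3): attacks (5,4) (5,5) (5,2) (5,1) (5,0) (4,3) (3,3) (2,3) (1,3) (0,3)
Union (23 distinct): (0,1) (0,3) (1,0) (1,3) (1,4) (1,5) (2,3) (2,4) (2,5) (3,0) (3,3) (3,4) (3,5) (4,0) (4,1) (4,2) (4,3) (4,5) (5,0) (5,1) (5,2) (5,4) (5,5)

Answer: 23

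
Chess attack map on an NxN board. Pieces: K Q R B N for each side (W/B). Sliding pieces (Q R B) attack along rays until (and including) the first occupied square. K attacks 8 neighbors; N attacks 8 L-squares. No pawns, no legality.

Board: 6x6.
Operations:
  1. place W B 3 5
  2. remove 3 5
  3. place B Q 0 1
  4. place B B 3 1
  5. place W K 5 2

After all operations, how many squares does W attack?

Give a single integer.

Answer: 5

Derivation:
Op 1: place WB@(3,5)
Op 2: remove (3,5)
Op 3: place BQ@(0,1)
Op 4: place BB@(3,1)
Op 5: place WK@(5,2)
Per-piece attacks for W:
  WK@(5,2): attacks (5,3) (5,1) (4,2) (4,3) (4,1)
Union (5 distinct): (4,1) (4,2) (4,3) (5,1) (5,3)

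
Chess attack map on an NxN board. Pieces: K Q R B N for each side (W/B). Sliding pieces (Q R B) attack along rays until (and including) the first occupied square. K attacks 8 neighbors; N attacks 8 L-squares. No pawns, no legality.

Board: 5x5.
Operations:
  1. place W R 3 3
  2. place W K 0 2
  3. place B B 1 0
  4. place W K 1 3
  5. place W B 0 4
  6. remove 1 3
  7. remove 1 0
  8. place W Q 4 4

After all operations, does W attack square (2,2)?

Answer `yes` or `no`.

Answer: yes

Derivation:
Op 1: place WR@(3,3)
Op 2: place WK@(0,2)
Op 3: place BB@(1,0)
Op 4: place WK@(1,3)
Op 5: place WB@(0,4)
Op 6: remove (1,3)
Op 7: remove (1,0)
Op 8: place WQ@(4,4)
Per-piece attacks for W:
  WK@(0,2): attacks (0,3) (0,1) (1,2) (1,3) (1,1)
  WB@(0,4): attacks (1,3) (2,2) (3,1) (4,0)
  WR@(3,3): attacks (3,4) (3,2) (3,1) (3,0) (4,3) (2,3) (1,3) (0,3)
  WQ@(4,4): attacks (4,3) (4,2) (4,1) (4,0) (3,4) (2,4) (1,4) (0,4) (3,3) [ray(-1,0) blocked at (0,4); ray(-1,-1) blocked at (3,3)]
W attacks (2,2): yes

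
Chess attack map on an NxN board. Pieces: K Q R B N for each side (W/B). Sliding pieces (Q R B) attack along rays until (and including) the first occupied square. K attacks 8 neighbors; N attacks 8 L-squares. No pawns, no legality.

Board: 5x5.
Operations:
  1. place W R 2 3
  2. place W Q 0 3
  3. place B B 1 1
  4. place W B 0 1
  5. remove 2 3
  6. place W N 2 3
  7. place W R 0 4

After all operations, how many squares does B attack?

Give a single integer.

Answer: 6

Derivation:
Op 1: place WR@(2,3)
Op 2: place WQ@(0,3)
Op 3: place BB@(1,1)
Op 4: place WB@(0,1)
Op 5: remove (2,3)
Op 6: place WN@(2,3)
Op 7: place WR@(0,4)
Per-piece attacks for B:
  BB@(1,1): attacks (2,2) (3,3) (4,4) (2,0) (0,2) (0,0)
Union (6 distinct): (0,0) (0,2) (2,0) (2,2) (3,3) (4,4)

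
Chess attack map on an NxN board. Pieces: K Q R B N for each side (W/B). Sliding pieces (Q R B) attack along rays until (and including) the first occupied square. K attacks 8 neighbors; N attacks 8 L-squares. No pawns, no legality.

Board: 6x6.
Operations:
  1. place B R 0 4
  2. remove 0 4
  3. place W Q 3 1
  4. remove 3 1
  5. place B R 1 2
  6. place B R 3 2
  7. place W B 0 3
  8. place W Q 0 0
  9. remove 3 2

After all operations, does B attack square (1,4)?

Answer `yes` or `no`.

Answer: yes

Derivation:
Op 1: place BR@(0,4)
Op 2: remove (0,4)
Op 3: place WQ@(3,1)
Op 4: remove (3,1)
Op 5: place BR@(1,2)
Op 6: place BR@(3,2)
Op 7: place WB@(0,3)
Op 8: place WQ@(0,0)
Op 9: remove (3,2)
Per-piece attacks for B:
  BR@(1,2): attacks (1,3) (1,4) (1,5) (1,1) (1,0) (2,2) (3,2) (4,2) (5,2) (0,2)
B attacks (1,4): yes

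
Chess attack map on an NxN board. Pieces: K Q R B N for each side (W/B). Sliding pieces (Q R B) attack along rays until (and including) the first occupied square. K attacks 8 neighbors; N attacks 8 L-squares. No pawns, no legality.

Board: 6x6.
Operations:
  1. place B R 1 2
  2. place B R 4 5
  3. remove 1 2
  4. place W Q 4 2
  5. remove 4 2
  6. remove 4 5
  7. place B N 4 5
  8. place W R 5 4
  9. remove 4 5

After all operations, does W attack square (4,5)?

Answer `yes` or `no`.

Answer: no

Derivation:
Op 1: place BR@(1,2)
Op 2: place BR@(4,5)
Op 3: remove (1,2)
Op 4: place WQ@(4,2)
Op 5: remove (4,2)
Op 6: remove (4,5)
Op 7: place BN@(4,5)
Op 8: place WR@(5,4)
Op 9: remove (4,5)
Per-piece attacks for W:
  WR@(5,4): attacks (5,5) (5,3) (5,2) (5,1) (5,0) (4,4) (3,4) (2,4) (1,4) (0,4)
W attacks (4,5): no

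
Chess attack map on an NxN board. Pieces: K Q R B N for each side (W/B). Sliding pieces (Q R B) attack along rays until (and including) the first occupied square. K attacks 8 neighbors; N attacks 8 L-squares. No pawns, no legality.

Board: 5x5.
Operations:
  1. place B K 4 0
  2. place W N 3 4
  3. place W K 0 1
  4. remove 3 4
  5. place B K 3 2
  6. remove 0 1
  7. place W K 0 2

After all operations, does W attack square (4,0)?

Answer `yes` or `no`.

Op 1: place BK@(4,0)
Op 2: place WN@(3,4)
Op 3: place WK@(0,1)
Op 4: remove (3,4)
Op 5: place BK@(3,2)
Op 6: remove (0,1)
Op 7: place WK@(0,2)
Per-piece attacks for W:
  WK@(0,2): attacks (0,3) (0,1) (1,2) (1,3) (1,1)
W attacks (4,0): no

Answer: no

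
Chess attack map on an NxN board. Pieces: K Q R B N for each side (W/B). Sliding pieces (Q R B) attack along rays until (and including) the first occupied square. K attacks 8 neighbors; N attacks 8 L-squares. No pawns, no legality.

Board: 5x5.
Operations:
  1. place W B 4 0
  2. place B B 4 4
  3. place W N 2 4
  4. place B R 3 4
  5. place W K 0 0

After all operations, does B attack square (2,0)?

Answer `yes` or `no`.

Answer: no

Derivation:
Op 1: place WB@(4,0)
Op 2: place BB@(4,4)
Op 3: place WN@(2,4)
Op 4: place BR@(3,4)
Op 5: place WK@(0,0)
Per-piece attacks for B:
  BR@(3,4): attacks (3,3) (3,2) (3,1) (3,0) (4,4) (2,4) [ray(1,0) blocked at (4,4); ray(-1,0) blocked at (2,4)]
  BB@(4,4): attacks (3,3) (2,2) (1,1) (0,0) [ray(-1,-1) blocked at (0,0)]
B attacks (2,0): no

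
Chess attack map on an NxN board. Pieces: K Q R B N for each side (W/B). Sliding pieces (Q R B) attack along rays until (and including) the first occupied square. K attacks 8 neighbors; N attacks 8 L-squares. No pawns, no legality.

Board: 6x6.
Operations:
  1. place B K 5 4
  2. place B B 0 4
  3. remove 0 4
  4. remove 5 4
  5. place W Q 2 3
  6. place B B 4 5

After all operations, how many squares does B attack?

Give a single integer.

Answer: 3

Derivation:
Op 1: place BK@(5,4)
Op 2: place BB@(0,4)
Op 3: remove (0,4)
Op 4: remove (5,4)
Op 5: place WQ@(2,3)
Op 6: place BB@(4,5)
Per-piece attacks for B:
  BB@(4,5): attacks (5,4) (3,4) (2,3) [ray(-1,-1) blocked at (2,3)]
Union (3 distinct): (2,3) (3,4) (5,4)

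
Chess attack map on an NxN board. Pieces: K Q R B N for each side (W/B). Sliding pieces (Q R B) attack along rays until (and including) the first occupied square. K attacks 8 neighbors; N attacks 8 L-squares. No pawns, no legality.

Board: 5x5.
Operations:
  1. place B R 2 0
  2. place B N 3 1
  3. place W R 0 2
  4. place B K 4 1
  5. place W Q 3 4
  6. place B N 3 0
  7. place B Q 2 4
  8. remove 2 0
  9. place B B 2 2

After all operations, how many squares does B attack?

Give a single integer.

Answer: 19

Derivation:
Op 1: place BR@(2,0)
Op 2: place BN@(3,1)
Op 3: place WR@(0,2)
Op 4: place BK@(4,1)
Op 5: place WQ@(3,4)
Op 6: place BN@(3,0)
Op 7: place BQ@(2,4)
Op 8: remove (2,0)
Op 9: place BB@(2,2)
Per-piece attacks for B:
  BB@(2,2): attacks (3,3) (4,4) (3,1) (1,3) (0,4) (1,1) (0,0) [ray(1,-1) blocked at (3,1)]
  BQ@(2,4): attacks (2,3) (2,2) (3,4) (1,4) (0,4) (3,3) (4,2) (1,3) (0,2) [ray(0,-1) blocked at (2,2); ray(1,0) blocked at (3,4); ray(-1,-1) blocked at (0,2)]
  BN@(3,0): attacks (4,2) (2,2) (1,1)
  BN@(3,1): attacks (4,3) (2,3) (1,2) (1,0)
  BK@(4,1): attacks (4,2) (4,0) (3,1) (3,2) (3,0)
Union (19 distinct): (0,0) (0,2) (0,4) (1,0) (1,1) (1,2) (1,3) (1,4) (2,2) (2,3) (3,0) (3,1) (3,2) (3,3) (3,4) (4,0) (4,2) (4,3) (4,4)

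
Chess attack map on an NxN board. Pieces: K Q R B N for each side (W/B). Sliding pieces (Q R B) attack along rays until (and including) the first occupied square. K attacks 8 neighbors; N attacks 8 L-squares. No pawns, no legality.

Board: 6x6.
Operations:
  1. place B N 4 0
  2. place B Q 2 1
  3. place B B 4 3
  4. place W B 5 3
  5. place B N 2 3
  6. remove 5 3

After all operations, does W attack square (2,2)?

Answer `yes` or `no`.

Op 1: place BN@(4,0)
Op 2: place BQ@(2,1)
Op 3: place BB@(4,3)
Op 4: place WB@(5,3)
Op 5: place BN@(2,3)
Op 6: remove (5,3)
Per-piece attacks for W:
W attacks (2,2): no

Answer: no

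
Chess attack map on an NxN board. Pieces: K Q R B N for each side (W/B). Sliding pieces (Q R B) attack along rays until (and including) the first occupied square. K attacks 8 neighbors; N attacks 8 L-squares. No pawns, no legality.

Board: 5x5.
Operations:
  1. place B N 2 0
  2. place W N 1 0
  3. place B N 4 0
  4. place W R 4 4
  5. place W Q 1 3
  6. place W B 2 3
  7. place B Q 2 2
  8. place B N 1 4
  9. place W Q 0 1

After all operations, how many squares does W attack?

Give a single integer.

Answer: 20

Derivation:
Op 1: place BN@(2,0)
Op 2: place WN@(1,0)
Op 3: place BN@(4,0)
Op 4: place WR@(4,4)
Op 5: place WQ@(1,3)
Op 6: place WB@(2,3)
Op 7: place BQ@(2,2)
Op 8: place BN@(1,4)
Op 9: place WQ@(0,1)
Per-piece attacks for W:
  WQ@(0,1): attacks (0,2) (0,3) (0,4) (0,0) (1,1) (2,1) (3,1) (4,1) (1,2) (2,3) (1,0) [ray(1,1) blocked at (2,3); ray(1,-1) blocked at (1,0)]
  WN@(1,0): attacks (2,2) (3,1) (0,2)
  WQ@(1,3): attacks (1,4) (1,2) (1,1) (1,0) (2,3) (0,3) (2,4) (2,2) (0,4) (0,2) [ray(0,1) blocked at (1,4); ray(0,-1) blocked at (1,0); ray(1,0) blocked at (2,3); ray(1,-1) blocked at (2,2)]
  WB@(2,3): attacks (3,4) (3,2) (4,1) (1,4) (1,2) (0,1) [ray(-1,1) blocked at (1,4); ray(-1,-1) blocked at (0,1)]
  WR@(4,4): attacks (4,3) (4,2) (4,1) (4,0) (3,4) (2,4) (1,4) [ray(0,-1) blocked at (4,0); ray(-1,0) blocked at (1,4)]
Union (20 distinct): (0,0) (0,1) (0,2) (0,3) (0,4) (1,0) (1,1) (1,2) (1,4) (2,1) (2,2) (2,3) (2,4) (3,1) (3,2) (3,4) (4,0) (4,1) (4,2) (4,3)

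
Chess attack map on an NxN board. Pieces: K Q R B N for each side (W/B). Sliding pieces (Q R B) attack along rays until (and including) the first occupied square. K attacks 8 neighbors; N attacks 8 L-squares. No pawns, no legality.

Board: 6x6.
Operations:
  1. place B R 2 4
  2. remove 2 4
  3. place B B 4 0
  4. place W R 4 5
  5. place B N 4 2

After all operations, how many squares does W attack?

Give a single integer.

Op 1: place BR@(2,4)
Op 2: remove (2,4)
Op 3: place BB@(4,0)
Op 4: place WR@(4,5)
Op 5: place BN@(4,2)
Per-piece attacks for W:
  WR@(4,5): attacks (4,4) (4,3) (4,2) (5,5) (3,5) (2,5) (1,5) (0,5) [ray(0,-1) blocked at (4,2)]
Union (8 distinct): (0,5) (1,5) (2,5) (3,5) (4,2) (4,3) (4,4) (5,5)

Answer: 8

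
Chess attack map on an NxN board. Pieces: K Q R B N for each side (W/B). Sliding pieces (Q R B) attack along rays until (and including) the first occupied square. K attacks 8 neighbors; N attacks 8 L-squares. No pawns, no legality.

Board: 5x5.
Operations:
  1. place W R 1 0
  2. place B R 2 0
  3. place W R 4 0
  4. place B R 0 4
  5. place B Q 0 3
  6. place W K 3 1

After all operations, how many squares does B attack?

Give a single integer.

Op 1: place WR@(1,0)
Op 2: place BR@(2,0)
Op 3: place WR@(4,0)
Op 4: place BR@(0,4)
Op 5: place BQ@(0,3)
Op 6: place WK@(3,1)
Per-piece attacks for B:
  BQ@(0,3): attacks (0,4) (0,2) (0,1) (0,0) (1,3) (2,3) (3,3) (4,3) (1,4) (1,2) (2,1) (3,0) [ray(0,1) blocked at (0,4)]
  BR@(0,4): attacks (0,3) (1,4) (2,4) (3,4) (4,4) [ray(0,-1) blocked at (0,3)]
  BR@(2,0): attacks (2,1) (2,2) (2,3) (2,4) (3,0) (4,0) (1,0) [ray(1,0) blocked at (4,0); ray(-1,0) blocked at (1,0)]
Union (19 distinct): (0,0) (0,1) (0,2) (0,3) (0,4) (1,0) (1,2) (1,3) (1,4) (2,1) (2,2) (2,3) (2,4) (3,0) (3,3) (3,4) (4,0) (4,3) (4,4)

Answer: 19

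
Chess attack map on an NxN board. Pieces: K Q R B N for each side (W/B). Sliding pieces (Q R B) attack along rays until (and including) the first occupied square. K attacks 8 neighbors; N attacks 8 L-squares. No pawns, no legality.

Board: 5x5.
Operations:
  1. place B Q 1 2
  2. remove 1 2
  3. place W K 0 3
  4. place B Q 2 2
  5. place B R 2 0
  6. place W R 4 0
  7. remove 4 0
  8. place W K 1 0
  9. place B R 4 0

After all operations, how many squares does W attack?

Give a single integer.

Answer: 10

Derivation:
Op 1: place BQ@(1,2)
Op 2: remove (1,2)
Op 3: place WK@(0,3)
Op 4: place BQ@(2,2)
Op 5: place BR@(2,0)
Op 6: place WR@(4,0)
Op 7: remove (4,0)
Op 8: place WK@(1,0)
Op 9: place BR@(4,0)
Per-piece attacks for W:
  WK@(0,3): attacks (0,4) (0,2) (1,3) (1,4) (1,2)
  WK@(1,0): attacks (1,1) (2,0) (0,0) (2,1) (0,1)
Union (10 distinct): (0,0) (0,1) (0,2) (0,4) (1,1) (1,2) (1,3) (1,4) (2,0) (2,1)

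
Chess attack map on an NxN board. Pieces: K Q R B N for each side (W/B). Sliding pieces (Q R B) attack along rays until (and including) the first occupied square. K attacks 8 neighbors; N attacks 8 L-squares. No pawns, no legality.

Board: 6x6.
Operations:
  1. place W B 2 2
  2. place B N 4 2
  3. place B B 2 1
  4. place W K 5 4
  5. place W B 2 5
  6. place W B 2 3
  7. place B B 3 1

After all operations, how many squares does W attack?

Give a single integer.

Op 1: place WB@(2,2)
Op 2: place BN@(4,2)
Op 3: place BB@(2,1)
Op 4: place WK@(5,4)
Op 5: place WB@(2,5)
Op 6: place WB@(2,3)
Op 7: place BB@(3,1)
Per-piece attacks for W:
  WB@(2,2): attacks (3,3) (4,4) (5,5) (3,1) (1,3) (0,4) (1,1) (0,0) [ray(1,-1) blocked at (3,1)]
  WB@(2,3): attacks (3,4) (4,5) (3,2) (4,1) (5,0) (1,4) (0,5) (1,2) (0,1)
  WB@(2,5): attacks (3,4) (4,3) (5,2) (1,4) (0,3)
  WK@(5,4): attacks (5,5) (5,3) (4,4) (4,5) (4,3)
Union (21 distinct): (0,0) (0,1) (0,3) (0,4) (0,5) (1,1) (1,2) (1,3) (1,4) (3,1) (3,2) (3,3) (3,4) (4,1) (4,3) (4,4) (4,5) (5,0) (5,2) (5,3) (5,5)

Answer: 21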